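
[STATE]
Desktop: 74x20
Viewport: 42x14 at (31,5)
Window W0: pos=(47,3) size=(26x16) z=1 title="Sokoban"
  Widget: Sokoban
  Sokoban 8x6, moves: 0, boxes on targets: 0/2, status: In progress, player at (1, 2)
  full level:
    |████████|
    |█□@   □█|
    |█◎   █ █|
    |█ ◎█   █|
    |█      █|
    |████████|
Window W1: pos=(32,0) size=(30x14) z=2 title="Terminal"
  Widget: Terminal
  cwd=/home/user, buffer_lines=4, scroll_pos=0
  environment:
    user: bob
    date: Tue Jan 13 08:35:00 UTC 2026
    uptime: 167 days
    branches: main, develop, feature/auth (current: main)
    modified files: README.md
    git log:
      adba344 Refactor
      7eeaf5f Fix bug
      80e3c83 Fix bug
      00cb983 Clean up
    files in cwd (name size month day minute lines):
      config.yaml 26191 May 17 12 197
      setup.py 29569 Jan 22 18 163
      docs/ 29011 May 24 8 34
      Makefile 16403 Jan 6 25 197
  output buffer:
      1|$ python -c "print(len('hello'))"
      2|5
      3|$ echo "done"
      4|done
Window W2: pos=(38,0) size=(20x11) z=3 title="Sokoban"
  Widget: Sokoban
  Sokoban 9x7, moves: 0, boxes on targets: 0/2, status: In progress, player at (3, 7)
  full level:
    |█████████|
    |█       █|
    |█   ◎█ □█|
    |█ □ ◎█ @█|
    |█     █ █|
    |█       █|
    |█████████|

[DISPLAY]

 ┃$ ech┃█   ◎█ □█         ┃   ┃──────────┨
 ┃done ┃█ □ ◎█ @█         ┃   ┃          ┃
 ┃$ █  ┃█     █ █         ┃   ┃          ┃
 ┃     ┃█       █         ┃   ┃          ┃
 ┃     ┃█████████         ┃   ┃          ┃
 ┃     ┗━━━━━━━━━━━━━━━━━━┛   ┃          ┃
 ┃                            ┃          ┃
 ┃                            ┃          ┃
 ┗━━━━━━━━━━━━━━━━━━━━━━━━━━━━┛          ┃
                ┃                        ┃
                ┃                        ┃
                ┃                        ┃
                ┃                        ┃
                ┗━━━━━━━━━━━━━━━━━━━━━━━━┛


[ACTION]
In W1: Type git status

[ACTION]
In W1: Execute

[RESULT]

 ┃$ ech┃█   ◎█ □█         ┃   ┃──────────┨
 ┃done ┃█ □ ◎█ @█         ┃   ┃          ┃
 ┃$ git┃█     █ █         ┃   ┃          ┃
 ┃On br┃█       █         ┃   ┃          ┃
 ┃Chang┃█████████         ┃mmi┃          ┃
 ┃     ┗━━━━━━━━━━━━━━━━━━┛   ┃          ┃
 ┃        modified:   README.m┃          ┃
 ┃$ █                         ┃          ┃
 ┗━━━━━━━━━━━━━━━━━━━━━━━━━━━━┛          ┃
                ┃                        ┃
                ┃                        ┃
                ┃                        ┃
                ┃                        ┃
                ┗━━━━━━━━━━━━━━━━━━━━━━━━┛


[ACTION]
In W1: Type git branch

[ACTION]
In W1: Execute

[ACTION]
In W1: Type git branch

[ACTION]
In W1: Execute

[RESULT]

 ┃* mai┃█   ◎█ □█         ┃   ┃──────────┨
 ┃  dev┃█ □ ◎█ @█         ┃   ┃          ┃
 ┃  fea┃█     █ █         ┃   ┃          ┃
 ┃$ git┃█       █         ┃   ┃          ┃
 ┃* mai┃█████████         ┃   ┃          ┃
 ┃  dev┗━━━━━━━━━━━━━━━━━━┛   ┃          ┃
 ┃  feature/auth              ┃          ┃
 ┃$ █                         ┃          ┃
 ┗━━━━━━━━━━━━━━━━━━━━━━━━━━━━┛          ┃
                ┃                        ┃
                ┃                        ┃
                ┃                        ┃
                ┃                        ┃
                ┗━━━━━━━━━━━━━━━━━━━━━━━━┛


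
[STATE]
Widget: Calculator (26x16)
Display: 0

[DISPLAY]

                         0
┌───┬───┬───┬───┐         
│ 7 │ 8 │ 9 │ ÷ │         
├───┼───┼───┼───┤         
│ 4 │ 5 │ 6 │ × │         
├───┼───┼───┼───┤         
│ 1 │ 2 │ 3 │ - │         
├───┼───┼───┼───┤         
│ 0 │ . │ = │ + │         
├───┼───┼───┼───┤         
│ C │ MC│ MR│ M+│         
└───┴───┴───┴───┘         
                          
                          
                          
                          


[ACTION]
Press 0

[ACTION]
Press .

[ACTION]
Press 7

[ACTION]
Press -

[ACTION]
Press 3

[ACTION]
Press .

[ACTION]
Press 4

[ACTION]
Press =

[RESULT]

                      -2.7
┌───┬───┬───┬───┐         
│ 7 │ 8 │ 9 │ ÷ │         
├───┼───┼───┼───┤         
│ 4 │ 5 │ 6 │ × │         
├───┼───┼───┼───┤         
│ 1 │ 2 │ 3 │ - │         
├───┼───┼───┼───┤         
│ 0 │ . │ = │ + │         
├───┼───┼───┼───┤         
│ C │ MC│ MR│ M+│         
└───┴───┴───┴───┘         
                          
                          
                          
                          


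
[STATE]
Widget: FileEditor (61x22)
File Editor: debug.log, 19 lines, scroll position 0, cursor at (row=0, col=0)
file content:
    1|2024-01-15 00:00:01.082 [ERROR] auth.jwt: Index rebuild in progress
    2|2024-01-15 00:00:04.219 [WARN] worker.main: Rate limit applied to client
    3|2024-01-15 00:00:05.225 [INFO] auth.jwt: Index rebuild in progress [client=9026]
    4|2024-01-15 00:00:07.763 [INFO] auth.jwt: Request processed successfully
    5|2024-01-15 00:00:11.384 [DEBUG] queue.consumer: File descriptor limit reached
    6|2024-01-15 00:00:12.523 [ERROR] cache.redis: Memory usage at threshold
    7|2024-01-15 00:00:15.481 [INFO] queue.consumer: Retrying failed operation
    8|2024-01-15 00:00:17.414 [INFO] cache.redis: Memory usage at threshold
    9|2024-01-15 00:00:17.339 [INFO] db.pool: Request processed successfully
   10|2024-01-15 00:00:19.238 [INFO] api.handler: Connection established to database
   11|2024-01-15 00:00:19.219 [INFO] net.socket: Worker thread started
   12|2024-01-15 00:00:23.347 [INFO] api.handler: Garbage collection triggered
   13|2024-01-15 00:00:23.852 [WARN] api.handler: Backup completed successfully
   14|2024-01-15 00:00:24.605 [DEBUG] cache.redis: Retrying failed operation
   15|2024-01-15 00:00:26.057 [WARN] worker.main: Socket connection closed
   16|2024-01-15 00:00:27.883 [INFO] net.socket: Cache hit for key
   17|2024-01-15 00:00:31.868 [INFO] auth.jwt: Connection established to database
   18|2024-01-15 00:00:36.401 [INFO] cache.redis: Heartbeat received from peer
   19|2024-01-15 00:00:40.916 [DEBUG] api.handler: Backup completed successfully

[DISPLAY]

█024-01-15 00:00:01.082 [ERROR] auth.jwt: Index rebuild in p▲
2024-01-15 00:00:04.219 [WARN] worker.main: Rate limit appli█
2024-01-15 00:00:05.225 [INFO] auth.jwt: Index rebuild in pr░
2024-01-15 00:00:07.763 [INFO] auth.jwt: Request processed s░
2024-01-15 00:00:11.384 [DEBUG] queue.consumer: File descrip░
2024-01-15 00:00:12.523 [ERROR] cache.redis: Memory usage at░
2024-01-15 00:00:15.481 [INFO] queue.consumer: Retrying fail░
2024-01-15 00:00:17.414 [INFO] cache.redis: Memory usage at ░
2024-01-15 00:00:17.339 [INFO] db.pool: Request processed su░
2024-01-15 00:00:19.238 [INFO] api.handler: Connection estab░
2024-01-15 00:00:19.219 [INFO] net.socket: Worker thread sta░
2024-01-15 00:00:23.347 [INFO] api.handler: Garbage collecti░
2024-01-15 00:00:23.852 [WARN] api.handler: Backup completed░
2024-01-15 00:00:24.605 [DEBUG] cache.redis: Retrying failed░
2024-01-15 00:00:26.057 [WARN] worker.main: Socket connectio░
2024-01-15 00:00:27.883 [INFO] net.socket: Cache hit for key░
2024-01-15 00:00:31.868 [INFO] auth.jwt: Connection establis░
2024-01-15 00:00:36.401 [INFO] cache.redis: Heartbeat receiv░
2024-01-15 00:00:40.916 [DEBUG] api.handler: Backup complete░
                                                            ░
                                                            ░
                                                            ▼


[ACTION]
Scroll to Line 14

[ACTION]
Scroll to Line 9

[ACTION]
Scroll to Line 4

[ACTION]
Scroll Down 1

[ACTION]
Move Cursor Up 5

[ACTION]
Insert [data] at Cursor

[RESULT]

data█024-01-15 00:00:01.082 [ERROR] auth.jwt: Index rebuild ▲
2024-01-15 00:00:04.219 [WARN] worker.main: Rate limit appli█
2024-01-15 00:00:05.225 [INFO] auth.jwt: Index rebuild in pr░
2024-01-15 00:00:07.763 [INFO] auth.jwt: Request processed s░
2024-01-15 00:00:11.384 [DEBUG] queue.consumer: File descrip░
2024-01-15 00:00:12.523 [ERROR] cache.redis: Memory usage at░
2024-01-15 00:00:15.481 [INFO] queue.consumer: Retrying fail░
2024-01-15 00:00:17.414 [INFO] cache.redis: Memory usage at ░
2024-01-15 00:00:17.339 [INFO] db.pool: Request processed su░
2024-01-15 00:00:19.238 [INFO] api.handler: Connection estab░
2024-01-15 00:00:19.219 [INFO] net.socket: Worker thread sta░
2024-01-15 00:00:23.347 [INFO] api.handler: Garbage collecti░
2024-01-15 00:00:23.852 [WARN] api.handler: Backup completed░
2024-01-15 00:00:24.605 [DEBUG] cache.redis: Retrying failed░
2024-01-15 00:00:26.057 [WARN] worker.main: Socket connectio░
2024-01-15 00:00:27.883 [INFO] net.socket: Cache hit for key░
2024-01-15 00:00:31.868 [INFO] auth.jwt: Connection establis░
2024-01-15 00:00:36.401 [INFO] cache.redis: Heartbeat receiv░
2024-01-15 00:00:40.916 [DEBUG] api.handler: Backup complete░
                                                            ░
                                                            ░
                                                            ▼


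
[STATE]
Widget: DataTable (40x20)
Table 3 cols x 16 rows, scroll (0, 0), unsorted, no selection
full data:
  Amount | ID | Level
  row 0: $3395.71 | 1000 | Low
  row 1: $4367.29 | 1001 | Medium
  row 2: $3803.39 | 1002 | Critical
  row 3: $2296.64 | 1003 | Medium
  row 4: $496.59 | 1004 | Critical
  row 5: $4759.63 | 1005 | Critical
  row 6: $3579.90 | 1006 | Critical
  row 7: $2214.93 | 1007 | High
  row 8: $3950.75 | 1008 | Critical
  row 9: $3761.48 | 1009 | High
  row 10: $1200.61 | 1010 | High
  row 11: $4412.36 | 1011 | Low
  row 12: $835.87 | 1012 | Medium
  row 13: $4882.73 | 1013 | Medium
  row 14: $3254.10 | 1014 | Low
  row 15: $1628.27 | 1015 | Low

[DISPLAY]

Amount  │ID  │Level                     
────────┼────┼────────                  
$3395.71│1000│Low                       
$4367.29│1001│Medium                    
$3803.39│1002│Critical                  
$2296.64│1003│Medium                    
$496.59 │1004│Critical                  
$4759.63│1005│Critical                  
$3579.90│1006│Critical                  
$2214.93│1007│High                      
$3950.75│1008│Critical                  
$3761.48│1009│High                      
$1200.61│1010│High                      
$4412.36│1011│Low                       
$835.87 │1012│Medium                    
$4882.73│1013│Medium                    
$3254.10│1014│Low                       
$1628.27│1015│Low                       
                                        
                                        


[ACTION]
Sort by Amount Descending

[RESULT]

Amount ▼│ID  │Level                     
────────┼────┼────────                  
$4882.73│1013│Medium                    
$4759.63│1005│Critical                  
$4412.36│1011│Low                       
$4367.29│1001│Medium                    
$3950.75│1008│Critical                  
$3803.39│1002│Critical                  
$3761.48│1009│High                      
$3579.90│1006│Critical                  
$3395.71│1000│Low                       
$3254.10│1014│Low                       
$2296.64│1003│Medium                    
$2214.93│1007│High                      
$1628.27│1015│Low                       
$1200.61│1010│High                      
$835.87 │1012│Medium                    
$496.59 │1004│Critical                  
                                        
                                        


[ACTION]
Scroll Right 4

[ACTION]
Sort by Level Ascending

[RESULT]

Amount  │ID  │Level  ▲                  
────────┼────┼────────                  
$4759.63│1005│Critical                  
$3950.75│1008│Critical                  
$3803.39│1002│Critical                  
$3579.90│1006│Critical                  
$496.59 │1004│Critical                  
$3761.48│1009│High                      
$2214.93│1007│High                      
$1200.61│1010│High                      
$4412.36│1011│Low                       
$3395.71│1000│Low                       
$3254.10│1014│Low                       
$1628.27│1015│Low                       
$4882.73│1013│Medium                    
$4367.29│1001│Medium                    
$2296.64│1003│Medium                    
$835.87 │1012│Medium                    
                                        
                                        


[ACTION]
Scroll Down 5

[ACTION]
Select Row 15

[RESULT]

Amount  │ID  │Level  ▲                  
────────┼────┼────────                  
$4759.63│1005│Critical                  
$3950.75│1008│Critical                  
$3803.39│1002│Critical                  
$3579.90│1006│Critical                  
$496.59 │1004│Critical                  
$3761.48│1009│High                      
$2214.93│1007│High                      
$1200.61│1010│High                      
$4412.36│1011│Low                       
$3395.71│1000│Low                       
$3254.10│1014│Low                       
$1628.27│1015│Low                       
$4882.73│1013│Medium                    
$4367.29│1001│Medium                    
$2296.64│1003│Medium                    
>835.87 │1012│Medium                    
                                        
                                        


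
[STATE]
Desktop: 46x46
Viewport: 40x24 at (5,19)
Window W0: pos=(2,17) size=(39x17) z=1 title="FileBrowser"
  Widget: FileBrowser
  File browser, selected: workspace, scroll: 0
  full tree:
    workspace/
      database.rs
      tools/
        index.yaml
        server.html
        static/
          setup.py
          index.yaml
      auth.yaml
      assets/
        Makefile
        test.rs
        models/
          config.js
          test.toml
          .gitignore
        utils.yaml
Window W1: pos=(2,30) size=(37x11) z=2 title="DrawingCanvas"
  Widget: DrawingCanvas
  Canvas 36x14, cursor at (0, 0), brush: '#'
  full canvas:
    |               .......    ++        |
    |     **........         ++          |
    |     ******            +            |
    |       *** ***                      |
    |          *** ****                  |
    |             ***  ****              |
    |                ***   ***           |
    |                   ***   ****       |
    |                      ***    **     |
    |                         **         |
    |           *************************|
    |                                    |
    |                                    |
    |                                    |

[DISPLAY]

───────────────────────────────────┨    
[-] workspace/                     ┃    
  database.rs                      ┃    
  [+] tools/                       ┃    
  auth.yaml                        ┃    
  [+] assets/                      ┃    
                                   ┃    
                                   ┃    
                                   ┃    
                                   ┃    
                                   ┃    
━━━━━━━━━━━━━━━━━━━━━━━━━━━━━━━━━┓ ┃    
rawingCanvas                     ┃ ┃    
─────────────────────────────────┨ ┃    
             .......    ++       ┃━┛    
   **........         ++         ┃      
   ******            +           ┃      
     *** ***                     ┃      
        *** ****                 ┃      
           ***  ****             ┃      
              ***   ***          ┃      
━━━━━━━━━━━━━━━━━━━━━━━━━━━━━━━━━┛      
                                        
                                        


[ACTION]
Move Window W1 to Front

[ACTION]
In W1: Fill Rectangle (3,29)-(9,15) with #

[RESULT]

───────────────────────────────────┨    
[-] workspace/                     ┃    
  database.rs                      ┃    
  [+] tools/                       ┃    
  auth.yaml                        ┃    
  [+] assets/                      ┃    
                                   ┃    
                                   ┃    
                                   ┃    
                                   ┃    
                                   ┃    
━━━━━━━━━━━━━━━━━━━━━━━━━━━━━━━━━┓ ┃    
rawingCanvas                     ┃ ┃    
─────────────────────────────────┨ ┃    
             .......    ++       ┃━┛    
   **........         ++         ┃      
   ******            +           ┃      
     *** *** ###############     ┃      
        *** *###############     ┃      
           **###############     ┃      
             ###############     ┃      
━━━━━━━━━━━━━━━━━━━━━━━━━━━━━━━━━┛      
                                        
                                        


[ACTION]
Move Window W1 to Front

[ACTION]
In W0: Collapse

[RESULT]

───────────────────────────────────┨    
[+] workspace/                     ┃    
                                   ┃    
                                   ┃    
                                   ┃    
                                   ┃    
                                   ┃    
                                   ┃    
                                   ┃    
                                   ┃    
                                   ┃    
━━━━━━━━━━━━━━━━━━━━━━━━━━━━━━━━━┓ ┃    
rawingCanvas                     ┃ ┃    
─────────────────────────────────┨ ┃    
             .......    ++       ┃━┛    
   **........         ++         ┃      
   ******            +           ┃      
     *** *** ###############     ┃      
        *** *###############     ┃      
           **###############     ┃      
             ###############     ┃      
━━━━━━━━━━━━━━━━━━━━━━━━━━━━━━━━━┛      
                                        
                                        


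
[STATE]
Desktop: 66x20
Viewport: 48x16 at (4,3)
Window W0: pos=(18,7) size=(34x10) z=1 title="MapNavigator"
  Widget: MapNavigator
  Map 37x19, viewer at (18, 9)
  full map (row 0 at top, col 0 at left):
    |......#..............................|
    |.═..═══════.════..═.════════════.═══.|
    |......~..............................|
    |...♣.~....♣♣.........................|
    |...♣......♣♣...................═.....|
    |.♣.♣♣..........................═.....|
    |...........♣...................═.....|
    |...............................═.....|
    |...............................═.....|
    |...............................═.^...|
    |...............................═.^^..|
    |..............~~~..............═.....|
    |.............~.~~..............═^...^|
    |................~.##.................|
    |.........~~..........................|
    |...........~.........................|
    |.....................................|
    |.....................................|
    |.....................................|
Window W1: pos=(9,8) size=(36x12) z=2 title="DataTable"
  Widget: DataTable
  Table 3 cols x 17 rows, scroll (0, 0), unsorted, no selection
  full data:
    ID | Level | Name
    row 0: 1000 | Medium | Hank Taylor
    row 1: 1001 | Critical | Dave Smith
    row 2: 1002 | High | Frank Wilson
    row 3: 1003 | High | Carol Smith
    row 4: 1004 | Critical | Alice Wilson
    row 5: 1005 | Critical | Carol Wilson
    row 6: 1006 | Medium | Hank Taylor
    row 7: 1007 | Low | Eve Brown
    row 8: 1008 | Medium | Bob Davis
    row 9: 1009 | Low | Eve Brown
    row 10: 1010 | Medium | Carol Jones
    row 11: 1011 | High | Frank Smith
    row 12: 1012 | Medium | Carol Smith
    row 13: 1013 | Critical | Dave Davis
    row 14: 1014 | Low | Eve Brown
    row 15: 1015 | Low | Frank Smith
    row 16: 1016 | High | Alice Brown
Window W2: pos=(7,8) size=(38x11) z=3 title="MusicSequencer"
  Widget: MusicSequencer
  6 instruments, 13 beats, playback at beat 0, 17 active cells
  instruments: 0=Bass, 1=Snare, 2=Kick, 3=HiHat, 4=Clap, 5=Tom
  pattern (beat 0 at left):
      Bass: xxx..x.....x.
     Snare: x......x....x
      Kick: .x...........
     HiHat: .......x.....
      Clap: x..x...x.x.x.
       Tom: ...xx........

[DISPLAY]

                                                
                                                
                                                
                                                
              ┏━━━━━━━━━━━━━━━━━━━━━━━━━━━━━━━━┓
   ┏━━━━━━━━━━━━━━━━━━━━━━━━━━━━━━━━━━━━┓      ┃
   ┃ MusicSequencer                     ┃──────┨
   ┠────────────────────────────────────┨...═..┃
   ┃      ▼123456789012                 ┃...═..┃
   ┃  Bass███··█·····█·                 ┃...═..┃
   ┃ Snare█······█····█                 ┃...═.^┃
   ┃  Kick·█···········                 ┃...═.^┃
   ┃ HiHat·······█·····                 ┃...═..┃
   ┃  Clap█··█···█·█·█·                 ┃━━━━━━┛
   ┃   Tom···██········                 ┃       
   ┗━━━━━━━━━━━━━━━━━━━━━━━━━━━━━━━━━━━━┛       


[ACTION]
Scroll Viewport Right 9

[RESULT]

                                                
                                                
                                                
                                                
     ┏━━━━━━━━━━━━━━━━━━━━━━━━━━━━━━━━┓         
━━━━━━━━━━━━━━━━━━━━━━━━━━━━━━━┓      ┃         
cSequencer                     ┃──────┨         
───────────────────────────────┨...═..┃         
 ▼123456789012                 ┃...═..┃         
s███··█·····█·                 ┃...═..┃         
e█······█····█                 ┃...═.^┃         
k·█···········                 ┃...═.^┃         
t·······█·····                 ┃...═..┃         
p█··█···█·█·█·                 ┃━━━━━━┛         
m···██········                 ┃                
━━━━━━━━━━━━━━━━━━━━━━━━━━━━━━━┛                


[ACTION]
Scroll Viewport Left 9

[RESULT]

                                                
                                                
                                                
                                                
              ┏━━━━━━━━━━━━━━━━━━━━━━━━━━━━━━━━┓
   ┏━━━━━━━━━━━━━━━━━━━━━━━━━━━━━━━━━━━━┓      ┃
   ┃ MusicSequencer                     ┃──────┨
   ┠────────────────────────────────────┨...═..┃
   ┃      ▼123456789012                 ┃...═..┃
   ┃  Bass███··█·····█·                 ┃...═..┃
   ┃ Snare█······█····█                 ┃...═.^┃
   ┃  Kick·█···········                 ┃...═.^┃
   ┃ HiHat·······█·····                 ┃...═..┃
   ┃  Clap█··█···█·█·█·                 ┃━━━━━━┛
   ┃   Tom···██········                 ┃       
   ┗━━━━━━━━━━━━━━━━━━━━━━━━━━━━━━━━━━━━┛       


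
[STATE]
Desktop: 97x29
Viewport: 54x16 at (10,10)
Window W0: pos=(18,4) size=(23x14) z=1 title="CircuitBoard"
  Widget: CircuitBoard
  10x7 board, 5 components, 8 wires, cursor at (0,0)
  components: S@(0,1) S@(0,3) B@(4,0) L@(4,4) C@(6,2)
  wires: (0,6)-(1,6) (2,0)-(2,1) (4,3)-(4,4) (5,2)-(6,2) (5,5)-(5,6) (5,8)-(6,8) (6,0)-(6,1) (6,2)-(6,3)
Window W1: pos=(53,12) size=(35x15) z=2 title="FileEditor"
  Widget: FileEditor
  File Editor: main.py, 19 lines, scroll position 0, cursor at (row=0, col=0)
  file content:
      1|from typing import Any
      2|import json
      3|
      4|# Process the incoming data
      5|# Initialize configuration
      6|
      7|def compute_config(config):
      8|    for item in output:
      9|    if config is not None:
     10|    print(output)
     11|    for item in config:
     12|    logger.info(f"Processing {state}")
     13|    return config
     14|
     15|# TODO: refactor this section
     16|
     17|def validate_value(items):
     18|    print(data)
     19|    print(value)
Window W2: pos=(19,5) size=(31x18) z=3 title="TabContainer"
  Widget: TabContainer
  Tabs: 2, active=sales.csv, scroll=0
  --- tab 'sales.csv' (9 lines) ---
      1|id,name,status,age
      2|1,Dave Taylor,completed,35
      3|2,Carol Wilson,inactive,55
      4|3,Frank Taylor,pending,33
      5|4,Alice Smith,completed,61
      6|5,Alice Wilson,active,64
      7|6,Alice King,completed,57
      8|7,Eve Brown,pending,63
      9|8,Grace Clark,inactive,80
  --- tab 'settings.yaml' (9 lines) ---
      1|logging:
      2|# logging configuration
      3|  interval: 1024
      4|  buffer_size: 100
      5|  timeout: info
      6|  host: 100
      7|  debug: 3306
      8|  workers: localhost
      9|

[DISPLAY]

        ┃┃id,name,status,age           ┃              
        ┃┃1,Dave Taylor,completed,35   ┃              
        ┃┃2,Carol Wilson,inactive,55   ┃   ┏━━━━━━━━━━
        ┃┃3,Frank Taylor,pending,33    ┃   ┃ FileEdito
        ┃┃4,Alice Smith,completed,61   ┃   ┠──────────
        ┃┃5,Alice Wilson,active,64     ┃   ┃█rom typin
        ┃┃6,Alice King,completed,57    ┃   ┃import jso
        ┗┃7,Eve Brown,pending,63       ┃   ┃          
         ┃8,Grace Clark,inactive,80    ┃   ┃# Process 
         ┃                             ┃   ┃# Initiali
         ┃                             ┃   ┃          
         ┃                             ┃   ┃def comput
         ┗━━━━━━━━━━━━━━━━━━━━━━━━━━━━━┛   ┃    for it
                                           ┃    if con
                                           ┃    print(
                                           ┃    for it


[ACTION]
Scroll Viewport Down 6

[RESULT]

        ┃┃3,Frank Taylor,pending,33    ┃   ┃ FileEdito
        ┃┃4,Alice Smith,completed,61   ┃   ┠──────────
        ┃┃5,Alice Wilson,active,64     ┃   ┃█rom typin
        ┃┃6,Alice King,completed,57    ┃   ┃import jso
        ┗┃7,Eve Brown,pending,63       ┃   ┃          
         ┃8,Grace Clark,inactive,80    ┃   ┃# Process 
         ┃                             ┃   ┃# Initiali
         ┃                             ┃   ┃          
         ┃                             ┃   ┃def comput
         ┗━━━━━━━━━━━━━━━━━━━━━━━━━━━━━┛   ┃    for it
                                           ┃    if con
                                           ┃    print(
                                           ┃    for it
                                           ┗━━━━━━━━━━
                                                      
                                                      


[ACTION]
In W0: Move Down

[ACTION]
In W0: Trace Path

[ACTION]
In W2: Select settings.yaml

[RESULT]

        ┃┃  buffer_size: 100           ┃   ┃ FileEdito
        ┃┃  timeout: info              ┃   ┠──────────
        ┃┃  host: 100                  ┃   ┃█rom typin
        ┃┃  debug: 3306                ┃   ┃import jso
        ┗┃  workers: localhost         ┃   ┃          
         ┃                             ┃   ┃# Process 
         ┃                             ┃   ┃# Initiali
         ┃                             ┃   ┃          
         ┃                             ┃   ┃def comput
         ┗━━━━━━━━━━━━━━━━━━━━━━━━━━━━━┛   ┃    for it
                                           ┃    if con
                                           ┃    print(
                                           ┃    for it
                                           ┗━━━━━━━━━━
                                                      
                                                      


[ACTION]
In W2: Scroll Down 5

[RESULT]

        ┃┃                             ┃   ┃ FileEdito
        ┃┃                             ┃   ┠──────────
        ┃┃                             ┃   ┃█rom typin
        ┃┃                             ┃   ┃import jso
        ┗┃                             ┃   ┃          
         ┃                             ┃   ┃# Process 
         ┃                             ┃   ┃# Initiali
         ┃                             ┃   ┃          
         ┃                             ┃   ┃def comput
         ┗━━━━━━━━━━━━━━━━━━━━━━━━━━━━━┛   ┃    for it
                                           ┃    if con
                                           ┃    print(
                                           ┃    for it
                                           ┗━━━━━━━━━━
                                                      
                                                      


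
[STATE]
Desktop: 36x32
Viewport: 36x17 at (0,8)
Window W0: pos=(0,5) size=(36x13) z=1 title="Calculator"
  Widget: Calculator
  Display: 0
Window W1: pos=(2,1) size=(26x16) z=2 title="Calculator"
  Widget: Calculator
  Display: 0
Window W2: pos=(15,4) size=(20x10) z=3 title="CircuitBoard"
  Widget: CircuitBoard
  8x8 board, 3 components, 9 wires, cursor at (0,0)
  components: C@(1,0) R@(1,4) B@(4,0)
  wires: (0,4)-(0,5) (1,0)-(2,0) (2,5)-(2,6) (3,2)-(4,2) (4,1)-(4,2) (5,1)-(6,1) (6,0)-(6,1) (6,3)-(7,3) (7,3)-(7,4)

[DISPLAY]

┃ ┃│ 4 │ 5 │ 6 ┃0  [.]            ┃┃
┃┌┃├───┼───┼───┃                  ┃┃
┃│┃│ 1 │ 2 │ 3 ┃1   C             ┃┃
┃├┃├───┼───┼───┃    │             ┃┃
┃│┃│ 0 │ . │ = ┃2   ·             ┃┃
┃├┃├───┼───┼───┗━━━━━━━━━━━━━━━━━━┛┃
┃│┃│ C │ MC│ MR│ M+│       ┃       ┃
┃├┃└───┴───┴───┴───┘       ┃       ┃
┃│┗━━━━━━━━━━━━━━━━━━━━━━━━┛       ┃
┗━━━━━━━━━━━━━━━━━━━━━━━━━━━━━━━━━━┛
                                    
                                    
                                    
                                    
                                    
                                    
                                    


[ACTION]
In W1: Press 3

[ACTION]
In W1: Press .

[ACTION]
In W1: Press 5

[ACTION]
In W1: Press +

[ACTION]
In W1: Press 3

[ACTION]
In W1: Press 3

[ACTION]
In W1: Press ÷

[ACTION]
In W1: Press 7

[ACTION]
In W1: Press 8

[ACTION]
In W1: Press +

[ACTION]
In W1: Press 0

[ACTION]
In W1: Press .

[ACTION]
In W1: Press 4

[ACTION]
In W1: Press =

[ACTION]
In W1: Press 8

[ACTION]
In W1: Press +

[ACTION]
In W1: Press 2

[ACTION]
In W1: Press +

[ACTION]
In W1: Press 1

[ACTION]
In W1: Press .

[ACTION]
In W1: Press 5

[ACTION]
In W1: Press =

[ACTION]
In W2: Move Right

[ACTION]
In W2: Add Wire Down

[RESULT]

┃ ┃│ 4 │ 5 │ 6 ┃0      [.]        ┃┃
┃┌┃├───┼───┼───┃        │         ┃┃
┃│┃│ 1 │ 2 │ 3 ┃1   C   ·         ┃┃
┃├┃├───┼───┼───┃    │             ┃┃
┃│┃│ 0 │ . │ = ┃2   ·             ┃┃
┃├┃├───┼───┼───┗━━━━━━━━━━━━━━━━━━┛┃
┃│┃│ C │ MC│ MR│ M+│       ┃       ┃
┃├┃└───┴───┴───┴───┘       ┃       ┃
┃│┗━━━━━━━━━━━━━━━━━━━━━━━━┛       ┃
┗━━━━━━━━━━━━━━━━━━━━━━━━━━━━━━━━━━┛
                                    
                                    
                                    
                                    
                                    
                                    
                                    


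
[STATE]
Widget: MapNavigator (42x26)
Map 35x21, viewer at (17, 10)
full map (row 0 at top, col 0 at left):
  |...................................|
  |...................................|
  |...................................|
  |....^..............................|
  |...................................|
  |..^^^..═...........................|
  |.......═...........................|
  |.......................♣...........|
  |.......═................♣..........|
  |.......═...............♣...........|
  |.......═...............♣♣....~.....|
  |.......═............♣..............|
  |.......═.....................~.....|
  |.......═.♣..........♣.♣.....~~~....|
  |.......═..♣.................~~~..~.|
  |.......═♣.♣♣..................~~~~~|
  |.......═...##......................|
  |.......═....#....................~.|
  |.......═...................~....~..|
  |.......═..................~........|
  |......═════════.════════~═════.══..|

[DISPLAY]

                                          
                                          
                                          
    ...................................   
    ...................................   
    ...................................   
    ....^..............................   
    ...................................   
    ..^^^..═...........................   
    .......═...........................   
    .......................♣...........   
    .......═................♣..........   
    .......═...............♣...........   
    .......═.........@.....♣♣....~.....   
    .......═............♣..............   
    .......═.....................~.....   
    .......═.♣..........♣.♣.....~~~....   
    .......═..♣.................~~~..~.   
    .......═♣.♣♣..................~~~~~   
    .......═...##......................   
    .......═....#....................~.   
    .......═...................~....~..   
    .......═..................~........   
    ......═════════.════════~═════.══..   
                                          
                                          


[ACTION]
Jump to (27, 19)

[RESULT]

.═...........................             
.................♣...........             
.═................♣..........             
.═...............♣...........             
.═...............♣♣....~.....             
.═............♣..............             
.═.....................~.....             
.═.♣..........♣.♣.....~~~....             
.═..♣.................~~~..~.             
.═♣.♣♣..................~~~~~             
.═...##......................             
.═....#....................~.             
.═...................~....~..             
.═..................~@.......             
═════════.════════~═════.══..             
                                          
                                          
                                          
                                          
                                          
                                          
                                          
                                          
                                          
                                          
                                          


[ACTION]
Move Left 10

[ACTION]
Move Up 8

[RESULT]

                                          
                                          
    ...................................   
    ...................................   
    ...................................   
    ....^..............................   
    ...................................   
    ..^^^..═...........................   
    .......═...........................   
    .......................♣...........   
    .......═................♣..........   
    .......═...............♣...........   
    .......═...............♣♣....~.....   
    .......═.........@..♣..............   
    .......═.....................~.....   
    .......═.♣..........♣.♣.....~~~....   
    .......═..♣.................~~~..~.   
    .......═♣.♣♣..................~~~~~   
    .......═...##......................   
    .......═....#....................~.   
    .......═...................~....~..   
    .......═..................~........   
    ......═════════.════════~═════.══..   
                                          
                                          
                                          
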